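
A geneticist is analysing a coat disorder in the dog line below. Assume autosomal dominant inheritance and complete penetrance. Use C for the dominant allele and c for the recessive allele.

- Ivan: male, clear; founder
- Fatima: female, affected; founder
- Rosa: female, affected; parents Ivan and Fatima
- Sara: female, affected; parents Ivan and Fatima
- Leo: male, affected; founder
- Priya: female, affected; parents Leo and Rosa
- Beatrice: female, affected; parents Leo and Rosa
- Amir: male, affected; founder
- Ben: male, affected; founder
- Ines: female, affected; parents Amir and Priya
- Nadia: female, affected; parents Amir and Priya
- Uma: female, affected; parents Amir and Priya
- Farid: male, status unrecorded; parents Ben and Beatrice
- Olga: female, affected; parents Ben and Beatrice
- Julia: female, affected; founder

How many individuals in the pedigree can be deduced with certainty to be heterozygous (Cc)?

Obligate heterozygotes: Rosa is affected so carries C and received c from Ivan (cc), so Rosa is Cc; Sara is affected so carries C and received c from Ivan (cc), so Sara is Cc.
Every other individual is either homozygous by phenotype or has at least one consistent homozygous assignment, so the count is 2.

2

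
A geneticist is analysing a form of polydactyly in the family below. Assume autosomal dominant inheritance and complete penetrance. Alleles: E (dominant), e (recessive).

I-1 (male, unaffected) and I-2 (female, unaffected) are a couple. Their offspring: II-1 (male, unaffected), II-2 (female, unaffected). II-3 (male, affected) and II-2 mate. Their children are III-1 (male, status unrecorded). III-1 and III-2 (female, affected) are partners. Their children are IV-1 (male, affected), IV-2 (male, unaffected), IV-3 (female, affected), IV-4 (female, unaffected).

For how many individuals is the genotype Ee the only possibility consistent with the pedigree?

1

Obligate heterozygotes: III-2 is affected so carries E and passed e to IV-2 (ee), so III-2 is Ee.
Every other individual is either homozygous by phenotype or has at least one consistent homozygous assignment, so the count is 1.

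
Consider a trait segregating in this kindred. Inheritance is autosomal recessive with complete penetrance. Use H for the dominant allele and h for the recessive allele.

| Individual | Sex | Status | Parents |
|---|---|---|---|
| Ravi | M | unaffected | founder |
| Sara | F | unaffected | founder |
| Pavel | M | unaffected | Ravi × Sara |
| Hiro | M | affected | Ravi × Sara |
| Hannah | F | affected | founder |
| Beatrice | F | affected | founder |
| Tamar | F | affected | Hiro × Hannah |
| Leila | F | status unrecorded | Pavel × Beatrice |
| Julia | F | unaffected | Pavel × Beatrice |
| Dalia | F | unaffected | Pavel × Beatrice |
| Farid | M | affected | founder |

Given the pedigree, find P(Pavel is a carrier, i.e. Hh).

Ravi is unaffected so carries H and passed h to Hiro (hh), so Ravi is Hh.
Sara is unaffected so carries H and passed h to Hiro (hh), so Sara is Hh.
Their cross gives offspring ratios 1/4 HH : 1/2 Hh : 1/4 hh. Conditioning on Pavel being unaffected, P(Hh) = 1/2 / 3/4 = 2/3 before taking Pavel's own offspring into account.
Beatrice is affected, so Beatrice is hh.
Now use Pavel's offspring. Probability of each recorded status — unaffected daughter Julia: 1/2 if Pavel is Hh, 1 if HH; unaffected daughter Dalia: 1/2 if Pavel is Hh, 1 if HH. (Leila: equally likely either way, so uninformative.)
Bayes: P(Hh) = 2/3·1/4 / (2/3·1/4 + 1/3·1) = 1/3.

1/3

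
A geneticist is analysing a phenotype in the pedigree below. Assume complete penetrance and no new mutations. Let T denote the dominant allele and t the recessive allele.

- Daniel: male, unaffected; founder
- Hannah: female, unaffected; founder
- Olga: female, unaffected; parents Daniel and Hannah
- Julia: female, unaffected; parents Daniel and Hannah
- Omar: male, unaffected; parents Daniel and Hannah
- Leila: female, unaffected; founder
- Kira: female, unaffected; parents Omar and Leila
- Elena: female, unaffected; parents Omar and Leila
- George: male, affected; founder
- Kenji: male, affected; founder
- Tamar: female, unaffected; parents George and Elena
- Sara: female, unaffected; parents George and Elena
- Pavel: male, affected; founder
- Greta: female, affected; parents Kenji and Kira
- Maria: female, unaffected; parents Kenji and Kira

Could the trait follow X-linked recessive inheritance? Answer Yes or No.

Yes

A consistent assignment under X-linked recessive exists: Daniel X^T Y, Hannah X^T X^T, Olga X^T X^T, Julia X^T X^T, Omar X^T Y, Leila X^T X^t, Kira X^T X^t, Elena X^T X^T, George X^t Y, Kenji X^t Y, Tamar X^T X^t, Sara X^T X^t, Pavel X^t Y, Greta X^t X^t, Maria X^T X^t.
In this assignment every recorded phenotype matches its genotype and every non-founder's genotype is obtainable from its parents' genotypes, so the pedigree is consistent.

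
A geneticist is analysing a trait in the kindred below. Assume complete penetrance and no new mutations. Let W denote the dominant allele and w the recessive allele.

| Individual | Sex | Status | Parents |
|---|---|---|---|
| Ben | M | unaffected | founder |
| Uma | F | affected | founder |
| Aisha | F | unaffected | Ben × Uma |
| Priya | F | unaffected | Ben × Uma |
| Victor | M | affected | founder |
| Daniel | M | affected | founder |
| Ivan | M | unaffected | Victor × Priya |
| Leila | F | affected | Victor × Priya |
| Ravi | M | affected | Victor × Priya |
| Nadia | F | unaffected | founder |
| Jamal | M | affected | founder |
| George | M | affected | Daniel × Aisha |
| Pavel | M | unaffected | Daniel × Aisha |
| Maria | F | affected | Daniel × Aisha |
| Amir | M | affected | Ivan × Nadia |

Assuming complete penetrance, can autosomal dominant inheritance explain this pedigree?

No

Under autosomal dominant, Amir (affected, male) cannot arise from Ivan (unaffected) × Nadia (unaffected).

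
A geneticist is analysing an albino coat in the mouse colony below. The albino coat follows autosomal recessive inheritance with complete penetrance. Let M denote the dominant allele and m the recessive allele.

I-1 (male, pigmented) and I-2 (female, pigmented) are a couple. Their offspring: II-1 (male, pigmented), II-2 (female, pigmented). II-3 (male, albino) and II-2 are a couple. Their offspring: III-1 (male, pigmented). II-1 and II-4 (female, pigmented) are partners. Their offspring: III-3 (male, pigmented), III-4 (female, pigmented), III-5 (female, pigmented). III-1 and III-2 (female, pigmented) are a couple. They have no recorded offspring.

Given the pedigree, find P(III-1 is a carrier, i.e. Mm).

1

III-1 is pigmented so carries M and received m from II-3 (mm), so III-1 is Mm, giving P(Mm) = 1.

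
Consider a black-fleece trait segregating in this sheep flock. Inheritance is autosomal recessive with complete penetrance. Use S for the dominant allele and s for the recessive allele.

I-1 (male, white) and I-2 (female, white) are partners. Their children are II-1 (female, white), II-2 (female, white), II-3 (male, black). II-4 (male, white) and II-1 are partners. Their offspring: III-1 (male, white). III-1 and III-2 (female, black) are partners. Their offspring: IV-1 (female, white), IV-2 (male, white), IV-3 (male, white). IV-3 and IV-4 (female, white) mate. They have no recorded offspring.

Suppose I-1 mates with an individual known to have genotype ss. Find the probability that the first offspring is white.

I-1 is white so carries S and passed s to II-3 (ss), so I-1 is Ss.
The cross gives 1/2 Ss : 1/2 ss, so P(offspring is white) = 1/2.

1/2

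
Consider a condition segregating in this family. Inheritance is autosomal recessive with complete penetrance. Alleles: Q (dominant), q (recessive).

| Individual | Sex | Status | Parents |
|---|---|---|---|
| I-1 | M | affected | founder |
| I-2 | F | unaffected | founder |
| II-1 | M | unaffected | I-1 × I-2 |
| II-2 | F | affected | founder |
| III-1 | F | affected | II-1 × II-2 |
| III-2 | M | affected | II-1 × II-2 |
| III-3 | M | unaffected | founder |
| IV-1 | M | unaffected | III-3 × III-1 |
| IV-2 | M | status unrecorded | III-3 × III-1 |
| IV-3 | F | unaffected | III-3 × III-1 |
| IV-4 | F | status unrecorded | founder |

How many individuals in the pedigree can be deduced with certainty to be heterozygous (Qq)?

3

Obligate heterozygotes: II-1 is unaffected so carries Q and received q from I-1 (qq), so II-1 is Qq; IV-1 is unaffected so carries Q and received q from III-1 (qq), so IV-1 is Qq; IV-3 is unaffected so carries Q and received q from III-1 (qq), so IV-3 is Qq.
Every other individual is either homozygous by phenotype or has at least one consistent homozygous assignment, so the count is 3.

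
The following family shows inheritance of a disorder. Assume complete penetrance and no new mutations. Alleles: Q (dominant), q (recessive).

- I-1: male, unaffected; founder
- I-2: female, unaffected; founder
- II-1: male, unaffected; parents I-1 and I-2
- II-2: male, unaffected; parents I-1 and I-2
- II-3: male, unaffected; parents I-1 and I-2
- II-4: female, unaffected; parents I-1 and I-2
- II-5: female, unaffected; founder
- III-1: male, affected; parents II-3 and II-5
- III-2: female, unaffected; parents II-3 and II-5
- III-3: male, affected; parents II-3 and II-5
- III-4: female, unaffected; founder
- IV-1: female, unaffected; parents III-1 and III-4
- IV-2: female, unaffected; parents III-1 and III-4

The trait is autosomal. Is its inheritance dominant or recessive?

recessive

II-3 and II-5 are both unaffected yet have an affected child III-1. Under dominance, an affected child requires at least one affected parent, so the trait cannot be dominant.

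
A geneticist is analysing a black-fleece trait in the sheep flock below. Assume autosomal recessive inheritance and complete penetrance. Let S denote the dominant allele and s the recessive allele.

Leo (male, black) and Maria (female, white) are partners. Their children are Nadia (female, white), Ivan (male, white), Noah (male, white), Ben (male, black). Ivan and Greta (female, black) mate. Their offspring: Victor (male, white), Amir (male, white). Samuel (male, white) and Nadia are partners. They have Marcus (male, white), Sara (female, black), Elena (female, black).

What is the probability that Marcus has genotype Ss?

Samuel is white so carries S and passed s to Sara (ss), so Samuel is Ss.
Nadia is white so carries S and received s from Leo (ss), so Nadia is Ss.
Their cross gives offspring ratios 1/4 SS : 1/2 Ss : 1/4 ss. Conditioning on Marcus being white, P(Ss) = 1/2 / 3/4 = 2/3.

2/3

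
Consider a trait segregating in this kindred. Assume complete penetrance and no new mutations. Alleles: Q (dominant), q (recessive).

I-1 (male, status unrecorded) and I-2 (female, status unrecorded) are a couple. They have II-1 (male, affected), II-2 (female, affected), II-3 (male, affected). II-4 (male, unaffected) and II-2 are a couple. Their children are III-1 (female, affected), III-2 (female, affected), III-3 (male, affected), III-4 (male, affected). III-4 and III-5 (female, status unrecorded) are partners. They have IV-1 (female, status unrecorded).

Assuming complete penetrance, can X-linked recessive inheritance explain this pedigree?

Under X-linked recessive, III-1 (affected, female) cannot arise from II-4 (unaffected) × II-2 (affected).

No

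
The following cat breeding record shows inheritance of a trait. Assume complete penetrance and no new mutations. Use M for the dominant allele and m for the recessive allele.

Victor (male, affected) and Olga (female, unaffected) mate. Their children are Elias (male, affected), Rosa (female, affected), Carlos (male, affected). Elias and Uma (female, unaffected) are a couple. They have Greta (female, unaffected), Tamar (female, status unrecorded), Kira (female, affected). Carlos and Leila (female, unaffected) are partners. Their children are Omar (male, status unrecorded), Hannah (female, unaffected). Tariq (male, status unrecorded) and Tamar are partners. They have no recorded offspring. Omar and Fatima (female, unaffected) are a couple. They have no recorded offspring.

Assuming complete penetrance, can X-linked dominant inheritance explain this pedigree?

No

Under X-linked dominant, Elias (affected, male) cannot arise from Victor (affected) × Olga (unaffected).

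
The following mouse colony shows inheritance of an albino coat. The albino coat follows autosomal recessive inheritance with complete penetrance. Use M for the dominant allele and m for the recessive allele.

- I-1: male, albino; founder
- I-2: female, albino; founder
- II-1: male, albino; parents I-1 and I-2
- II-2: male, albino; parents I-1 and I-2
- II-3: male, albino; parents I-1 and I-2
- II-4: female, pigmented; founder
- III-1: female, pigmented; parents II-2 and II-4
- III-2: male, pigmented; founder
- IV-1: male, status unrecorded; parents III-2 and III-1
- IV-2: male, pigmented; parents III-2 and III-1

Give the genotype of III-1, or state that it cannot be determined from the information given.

Mm

From phenotype alone, III-1 is MM or Mm.
III-1 is pigmented so carries M and received m from II-2 (mm), so III-1 is Mm.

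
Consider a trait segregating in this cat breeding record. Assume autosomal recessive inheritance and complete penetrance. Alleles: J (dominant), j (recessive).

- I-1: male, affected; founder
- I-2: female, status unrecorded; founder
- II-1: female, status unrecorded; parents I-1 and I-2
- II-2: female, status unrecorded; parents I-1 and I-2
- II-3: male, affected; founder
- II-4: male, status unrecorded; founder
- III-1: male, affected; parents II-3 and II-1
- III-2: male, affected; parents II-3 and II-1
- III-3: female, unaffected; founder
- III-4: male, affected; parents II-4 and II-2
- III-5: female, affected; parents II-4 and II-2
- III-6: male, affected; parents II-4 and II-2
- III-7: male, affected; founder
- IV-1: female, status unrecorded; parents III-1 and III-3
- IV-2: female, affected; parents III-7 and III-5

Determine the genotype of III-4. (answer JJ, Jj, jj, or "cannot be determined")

III-4 is affected, so III-4 is jj.

jj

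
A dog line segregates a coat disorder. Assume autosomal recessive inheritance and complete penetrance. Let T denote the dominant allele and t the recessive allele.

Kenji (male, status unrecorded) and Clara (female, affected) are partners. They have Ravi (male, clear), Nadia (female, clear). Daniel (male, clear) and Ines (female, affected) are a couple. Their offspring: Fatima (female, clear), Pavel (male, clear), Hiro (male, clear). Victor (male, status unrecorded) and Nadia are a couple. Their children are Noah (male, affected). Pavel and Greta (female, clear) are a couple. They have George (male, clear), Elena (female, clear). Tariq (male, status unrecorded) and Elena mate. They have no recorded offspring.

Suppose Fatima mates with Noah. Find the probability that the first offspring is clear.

1/2

Fatima is clear so carries T and received t from Ines (tt), so Fatima is Tt.
Noah is affected, so Noah is tt.
The cross gives 1/2 Tt : 1/2 tt, so P(offspring is clear) = 1/2.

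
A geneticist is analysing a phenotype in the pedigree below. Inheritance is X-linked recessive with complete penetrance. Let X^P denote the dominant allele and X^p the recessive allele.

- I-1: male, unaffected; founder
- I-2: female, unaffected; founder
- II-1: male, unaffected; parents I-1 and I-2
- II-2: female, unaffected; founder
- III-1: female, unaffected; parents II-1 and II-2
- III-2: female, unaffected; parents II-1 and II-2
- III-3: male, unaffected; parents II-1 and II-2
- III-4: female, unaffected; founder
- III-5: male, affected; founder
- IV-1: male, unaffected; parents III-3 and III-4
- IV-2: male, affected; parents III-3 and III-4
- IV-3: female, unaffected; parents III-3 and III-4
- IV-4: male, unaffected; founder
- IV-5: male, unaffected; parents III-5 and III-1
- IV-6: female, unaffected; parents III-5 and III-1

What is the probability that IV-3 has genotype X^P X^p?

1/2

III-3 is unaffected, so III-3 is X^P Y.
III-4 is unaffected so carries P and passed p to IV-2 (X^p Y), so III-4 is X^P X^p.
Their cross gives offspring ratios 1/2 X^P X^P : 1/2 X^P X^p. Conditioning on IV-3 being unaffected, P(X^P X^p) = 1/2 / 1 = 1/2.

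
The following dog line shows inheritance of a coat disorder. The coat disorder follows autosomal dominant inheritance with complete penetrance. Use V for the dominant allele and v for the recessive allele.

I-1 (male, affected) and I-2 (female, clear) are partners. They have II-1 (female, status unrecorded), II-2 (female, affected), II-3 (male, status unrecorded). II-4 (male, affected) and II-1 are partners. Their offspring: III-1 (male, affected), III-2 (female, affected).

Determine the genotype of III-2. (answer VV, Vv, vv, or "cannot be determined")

cannot be determined

III-2's phenotype allows VV or Vv, and no parent or child forces a single allele at both positions; consistent genotype assignments exist with III-2 as VV or Vv.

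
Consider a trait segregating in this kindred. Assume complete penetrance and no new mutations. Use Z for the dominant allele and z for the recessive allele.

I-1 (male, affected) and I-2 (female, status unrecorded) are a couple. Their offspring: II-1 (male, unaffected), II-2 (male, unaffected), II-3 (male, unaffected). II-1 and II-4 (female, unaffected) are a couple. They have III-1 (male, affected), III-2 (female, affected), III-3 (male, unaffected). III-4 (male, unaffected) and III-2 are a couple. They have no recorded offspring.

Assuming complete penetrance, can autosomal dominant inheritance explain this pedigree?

Under autosomal dominant, III-1 (affected, male) cannot arise from II-1 (unaffected) × II-4 (unaffected).

No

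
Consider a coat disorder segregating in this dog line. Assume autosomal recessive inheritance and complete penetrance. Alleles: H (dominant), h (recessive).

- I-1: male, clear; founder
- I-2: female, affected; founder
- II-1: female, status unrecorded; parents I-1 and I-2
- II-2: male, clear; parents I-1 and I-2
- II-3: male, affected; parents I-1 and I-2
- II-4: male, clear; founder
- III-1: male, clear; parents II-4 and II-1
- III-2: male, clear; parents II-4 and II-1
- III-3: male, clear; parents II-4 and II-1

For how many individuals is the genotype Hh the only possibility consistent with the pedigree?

2

Obligate heterozygotes: I-1 is clear so carries H and passed h to II-3 (hh), so I-1 is Hh; II-2 is clear so carries H and received h from I-2 (hh), so II-2 is Hh.
Every other individual is either homozygous by phenotype or has at least one consistent homozygous assignment, so the count is 2.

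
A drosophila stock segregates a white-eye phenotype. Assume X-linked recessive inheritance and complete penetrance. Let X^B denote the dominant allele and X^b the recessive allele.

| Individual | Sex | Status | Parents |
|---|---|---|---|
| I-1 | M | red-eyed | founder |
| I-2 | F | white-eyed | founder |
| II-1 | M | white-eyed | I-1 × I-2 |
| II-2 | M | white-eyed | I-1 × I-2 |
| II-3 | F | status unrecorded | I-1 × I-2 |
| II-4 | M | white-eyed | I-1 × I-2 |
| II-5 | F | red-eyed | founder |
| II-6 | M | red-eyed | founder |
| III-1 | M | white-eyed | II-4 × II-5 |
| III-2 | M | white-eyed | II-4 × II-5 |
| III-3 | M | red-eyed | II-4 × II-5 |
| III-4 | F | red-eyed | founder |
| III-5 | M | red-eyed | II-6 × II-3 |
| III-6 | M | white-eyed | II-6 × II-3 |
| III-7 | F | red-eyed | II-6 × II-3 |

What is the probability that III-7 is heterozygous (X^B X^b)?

1/2

II-6 is red-eyed, so II-6 is X^B Y.
II-3 received B from I-1 (X^B Y) and received b from I-2 (X^b X^b), so II-3 is X^B X^b.
Their cross gives offspring ratios 1/2 X^B X^B : 1/2 X^B X^b. Conditioning on III-7 being red-eyed, P(X^B X^b) = 1/2 / 1 = 1/2.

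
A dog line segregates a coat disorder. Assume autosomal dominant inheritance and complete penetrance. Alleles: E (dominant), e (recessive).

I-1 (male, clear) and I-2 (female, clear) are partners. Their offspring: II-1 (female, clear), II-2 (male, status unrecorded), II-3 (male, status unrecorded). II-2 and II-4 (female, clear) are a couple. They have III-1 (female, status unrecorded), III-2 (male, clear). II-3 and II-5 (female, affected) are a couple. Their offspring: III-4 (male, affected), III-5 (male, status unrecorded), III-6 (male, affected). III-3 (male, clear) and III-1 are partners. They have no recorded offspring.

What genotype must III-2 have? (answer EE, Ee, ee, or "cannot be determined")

III-2 is clear, so III-2 is ee.

ee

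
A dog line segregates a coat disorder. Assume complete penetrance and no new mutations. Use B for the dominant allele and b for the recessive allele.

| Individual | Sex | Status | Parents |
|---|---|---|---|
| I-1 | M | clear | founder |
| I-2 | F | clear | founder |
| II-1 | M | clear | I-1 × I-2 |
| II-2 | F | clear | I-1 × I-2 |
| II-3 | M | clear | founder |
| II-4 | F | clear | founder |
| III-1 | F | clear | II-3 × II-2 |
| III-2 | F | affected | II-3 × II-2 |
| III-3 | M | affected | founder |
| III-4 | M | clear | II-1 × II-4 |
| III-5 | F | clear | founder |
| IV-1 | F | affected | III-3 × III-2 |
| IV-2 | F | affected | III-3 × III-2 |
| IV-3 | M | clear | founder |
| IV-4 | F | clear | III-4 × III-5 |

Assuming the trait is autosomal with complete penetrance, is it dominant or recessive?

II-3 and II-2 are both clear yet have an affected child III-2. Under dominance, an affected child requires at least one affected parent, so the trait cannot be dominant.

recessive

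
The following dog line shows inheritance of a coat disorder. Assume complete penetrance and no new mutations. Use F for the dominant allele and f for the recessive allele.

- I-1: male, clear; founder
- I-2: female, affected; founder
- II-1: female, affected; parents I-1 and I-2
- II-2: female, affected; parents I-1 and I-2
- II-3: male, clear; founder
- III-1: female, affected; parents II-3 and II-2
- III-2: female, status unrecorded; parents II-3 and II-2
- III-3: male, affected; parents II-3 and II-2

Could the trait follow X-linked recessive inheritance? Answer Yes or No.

Under X-linked recessive, II-1 (affected, female) cannot arise from I-1 (clear) × I-2 (affected).

No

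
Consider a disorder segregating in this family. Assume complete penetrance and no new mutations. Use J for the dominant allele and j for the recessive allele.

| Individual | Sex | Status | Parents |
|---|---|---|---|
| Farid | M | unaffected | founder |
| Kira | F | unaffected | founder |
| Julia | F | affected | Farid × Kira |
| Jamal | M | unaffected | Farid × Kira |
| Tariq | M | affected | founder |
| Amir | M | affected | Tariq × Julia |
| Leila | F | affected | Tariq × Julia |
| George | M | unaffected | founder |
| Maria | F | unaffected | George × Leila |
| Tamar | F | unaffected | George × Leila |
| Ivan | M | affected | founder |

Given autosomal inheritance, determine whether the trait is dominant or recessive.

recessive

Farid and Kira are both unaffected yet have an affected child Julia. Under dominance, an affected child requires at least one affected parent, so the trait cannot be dominant.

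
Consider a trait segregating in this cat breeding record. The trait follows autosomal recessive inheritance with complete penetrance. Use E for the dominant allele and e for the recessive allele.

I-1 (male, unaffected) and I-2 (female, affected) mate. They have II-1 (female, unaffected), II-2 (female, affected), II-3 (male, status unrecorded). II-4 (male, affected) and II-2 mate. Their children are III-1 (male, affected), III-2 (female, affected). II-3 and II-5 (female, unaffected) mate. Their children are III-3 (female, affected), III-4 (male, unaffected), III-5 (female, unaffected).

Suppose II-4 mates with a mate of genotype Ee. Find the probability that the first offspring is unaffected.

1/2

II-4 is affected, so II-4 is ee.
The cross gives 1/2 Ee : 1/2 ee, so P(offspring is unaffected) = 1/2.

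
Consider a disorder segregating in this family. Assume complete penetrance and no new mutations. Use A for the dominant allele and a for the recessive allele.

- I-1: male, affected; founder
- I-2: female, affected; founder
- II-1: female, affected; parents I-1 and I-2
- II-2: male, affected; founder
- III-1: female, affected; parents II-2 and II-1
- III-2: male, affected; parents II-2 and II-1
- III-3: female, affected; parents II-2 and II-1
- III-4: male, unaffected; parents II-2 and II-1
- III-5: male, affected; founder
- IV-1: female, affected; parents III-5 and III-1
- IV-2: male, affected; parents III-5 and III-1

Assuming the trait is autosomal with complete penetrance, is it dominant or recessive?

II-2 and II-1 are both affected yet have an unaffected child III-4. Under a recessive model two affected parents are homozygous and every child would be affected, so the trait cannot be recessive.

dominant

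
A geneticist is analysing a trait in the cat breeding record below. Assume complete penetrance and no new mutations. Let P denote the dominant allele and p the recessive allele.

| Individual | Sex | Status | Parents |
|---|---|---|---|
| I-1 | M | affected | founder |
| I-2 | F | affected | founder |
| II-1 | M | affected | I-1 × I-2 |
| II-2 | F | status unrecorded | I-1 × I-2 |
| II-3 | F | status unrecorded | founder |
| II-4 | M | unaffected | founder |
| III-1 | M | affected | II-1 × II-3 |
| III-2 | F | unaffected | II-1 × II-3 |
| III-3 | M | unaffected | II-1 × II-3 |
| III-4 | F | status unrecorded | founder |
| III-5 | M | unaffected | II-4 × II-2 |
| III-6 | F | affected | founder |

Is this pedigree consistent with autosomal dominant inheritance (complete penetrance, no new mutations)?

A consistent assignment under autosomal dominant exists: I-1 PP, I-2 Pp, II-1 Pp, II-2 Pp, II-3 Pp, II-4 pp, III-1 PP, III-2 pp, III-3 pp, III-4 PP, III-5 pp, III-6 PP.
In this assignment every recorded phenotype matches its genotype and every non-founder's genotype is obtainable from its parents' genotypes, so the pedigree is consistent.

Yes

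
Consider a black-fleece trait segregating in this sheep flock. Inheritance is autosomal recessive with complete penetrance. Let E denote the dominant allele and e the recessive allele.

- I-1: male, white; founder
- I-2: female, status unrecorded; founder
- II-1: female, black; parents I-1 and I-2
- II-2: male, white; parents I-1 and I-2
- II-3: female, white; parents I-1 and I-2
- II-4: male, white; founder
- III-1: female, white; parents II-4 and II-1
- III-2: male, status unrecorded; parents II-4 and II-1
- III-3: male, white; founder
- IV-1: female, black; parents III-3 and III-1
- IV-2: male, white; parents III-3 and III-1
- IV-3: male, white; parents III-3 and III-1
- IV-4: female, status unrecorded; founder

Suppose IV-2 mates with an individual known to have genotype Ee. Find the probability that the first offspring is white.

5/6

III-3 is white so carries E and passed e to IV-1 (ee), so III-3 is Ee.
III-1 is white so carries E and received e from II-1 (ee), so III-1 is Ee.
IV-2 is a white offspring of III-3 (Ee) × III-1 (Ee), whose cross gives 1/4 EE : 1/2 Ee : 1/4 ee; conditioning on being white, IV-2 is EE with probability 1/3, Ee with probability 2/3.
Summing over parental genotype combinations, P(offspring is white) = 1/3·1 + 2/3·3/4 = 5/6.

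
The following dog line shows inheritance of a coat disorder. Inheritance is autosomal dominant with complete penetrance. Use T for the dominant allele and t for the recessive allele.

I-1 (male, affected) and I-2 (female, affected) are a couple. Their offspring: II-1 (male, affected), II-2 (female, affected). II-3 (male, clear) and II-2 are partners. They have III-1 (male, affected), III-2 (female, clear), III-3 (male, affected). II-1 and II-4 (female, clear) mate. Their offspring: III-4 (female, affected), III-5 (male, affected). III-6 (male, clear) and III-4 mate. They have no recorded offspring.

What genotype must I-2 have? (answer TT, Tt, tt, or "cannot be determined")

cannot be determined

I-2's phenotype allows TT or Tt, and no parent or child forces a single allele at both positions; consistent genotype assignments exist with I-2 as TT or Tt.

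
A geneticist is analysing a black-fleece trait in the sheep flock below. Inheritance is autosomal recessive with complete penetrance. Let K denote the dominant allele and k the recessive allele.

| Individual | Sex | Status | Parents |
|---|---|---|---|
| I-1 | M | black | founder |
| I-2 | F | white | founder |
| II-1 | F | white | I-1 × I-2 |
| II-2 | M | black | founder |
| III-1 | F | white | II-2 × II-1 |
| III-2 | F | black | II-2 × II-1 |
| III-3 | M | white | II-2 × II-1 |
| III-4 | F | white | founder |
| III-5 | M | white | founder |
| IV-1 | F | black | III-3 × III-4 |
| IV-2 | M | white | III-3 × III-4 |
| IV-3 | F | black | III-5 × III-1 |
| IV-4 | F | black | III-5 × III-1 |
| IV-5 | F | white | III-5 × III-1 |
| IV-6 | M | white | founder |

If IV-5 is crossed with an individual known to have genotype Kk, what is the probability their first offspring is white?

III-5 is white so carries K and passed k to IV-3 (kk), so III-5 is Kk.
III-1 is white so carries K and received k from II-2 (kk), so III-1 is Kk.
IV-5 is a white offspring of III-5 (Kk) × III-1 (Kk), whose cross gives 1/4 KK : 1/2 Kk : 1/4 kk; conditioning on being white, IV-5 is KK with probability 1/3, Kk with probability 2/3.
Summing over parental genotype combinations, P(offspring is white) = 1/3·1 + 2/3·3/4 = 5/6.

5/6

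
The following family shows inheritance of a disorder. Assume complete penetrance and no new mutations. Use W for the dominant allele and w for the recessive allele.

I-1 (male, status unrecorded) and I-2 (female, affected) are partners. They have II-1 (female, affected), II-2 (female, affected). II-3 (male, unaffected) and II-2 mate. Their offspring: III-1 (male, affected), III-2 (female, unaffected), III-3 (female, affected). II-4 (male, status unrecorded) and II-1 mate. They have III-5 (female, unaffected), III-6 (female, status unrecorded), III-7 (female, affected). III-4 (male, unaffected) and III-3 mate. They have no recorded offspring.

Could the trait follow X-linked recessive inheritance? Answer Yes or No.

Under X-linked recessive, III-3 (affected, female) cannot arise from II-3 (unaffected) × II-2 (affected).

No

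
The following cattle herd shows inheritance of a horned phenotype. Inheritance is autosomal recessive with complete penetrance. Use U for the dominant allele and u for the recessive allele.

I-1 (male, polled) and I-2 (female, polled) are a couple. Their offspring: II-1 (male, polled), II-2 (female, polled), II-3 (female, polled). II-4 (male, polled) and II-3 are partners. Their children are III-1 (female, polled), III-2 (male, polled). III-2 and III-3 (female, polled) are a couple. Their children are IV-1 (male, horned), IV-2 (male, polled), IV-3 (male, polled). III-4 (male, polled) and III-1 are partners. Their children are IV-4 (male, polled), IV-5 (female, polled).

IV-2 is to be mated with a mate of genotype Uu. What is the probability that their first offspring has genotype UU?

1/3

III-2 is polled so carries U and passed u to IV-1 (uu), so III-2 is Uu.
III-3 is polled so carries U and passed u to IV-1 (uu), so III-3 is Uu.
IV-2 is a polled offspring of III-2 (Uu) × III-3 (Uu), whose cross gives 1/4 UU : 1/2 Uu : 1/4 uu; conditioning on being polled, IV-2 is UU with probability 1/3, Uu with probability 2/3.
Summing over parental genotype combinations, P(offspring has genotype UU) = 1/3·1/2 + 2/3·1/4 = 1/3.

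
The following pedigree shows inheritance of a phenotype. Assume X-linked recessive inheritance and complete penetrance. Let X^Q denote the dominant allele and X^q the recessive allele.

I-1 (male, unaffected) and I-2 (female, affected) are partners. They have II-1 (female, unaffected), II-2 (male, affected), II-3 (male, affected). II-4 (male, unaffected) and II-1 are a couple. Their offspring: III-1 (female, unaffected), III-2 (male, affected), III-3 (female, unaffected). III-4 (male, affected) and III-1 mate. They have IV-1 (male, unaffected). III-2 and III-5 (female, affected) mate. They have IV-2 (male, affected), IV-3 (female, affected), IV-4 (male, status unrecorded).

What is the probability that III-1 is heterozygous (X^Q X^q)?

1/3

II-4 is unaffected, so II-4 is X^Q Y.
II-1 is unaffected so carries Q and received q from I-2 (X^q X^q), so II-1 is X^Q X^q.
Their cross gives offspring ratios 1/2 X^Q X^Q : 1/2 X^Q X^q. Conditioning on III-1 being unaffected, P(X^Q X^q) = 1/2 / 1 = 1/2 before taking III-1's own offspring into account.
III-4 is affected, so III-4 is X^q Y.
Now use III-1's offspring. Probability of each recorded status — unaffected son IV-1: 1/2 if III-1 is X^Q X^q, 1 if X^Q X^Q.
Bayes: P(X^Q X^q) = 1/2·1/2 / (1/2·1/2 + 1/2·1) = 1/3.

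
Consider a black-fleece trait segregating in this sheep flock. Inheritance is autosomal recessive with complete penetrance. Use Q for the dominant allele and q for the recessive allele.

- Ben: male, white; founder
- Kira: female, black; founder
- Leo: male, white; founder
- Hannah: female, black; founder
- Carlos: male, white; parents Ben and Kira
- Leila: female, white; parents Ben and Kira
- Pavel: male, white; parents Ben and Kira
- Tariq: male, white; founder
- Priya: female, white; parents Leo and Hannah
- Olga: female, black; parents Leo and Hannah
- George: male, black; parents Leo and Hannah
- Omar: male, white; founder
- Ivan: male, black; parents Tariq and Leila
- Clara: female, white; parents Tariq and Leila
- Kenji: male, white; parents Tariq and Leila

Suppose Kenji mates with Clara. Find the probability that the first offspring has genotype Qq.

4/9

Tariq is white so carries Q and passed q to Ivan (qq), so Tariq is Qq.
Leila is white so carries Q and received q from Kira (qq), so Leila is Qq.
Kenji is a white offspring of Tariq (Qq) × Leila (Qq), whose cross gives 1/4 QQ : 1/2 Qq : 1/4 qq; conditioning on being white, Kenji is QQ with probability 1/3, Qq with probability 2/3.
Clara is a white offspring of Tariq (Qq) × Leila (Qq), whose cross gives 1/4 QQ : 1/2 Qq : 1/4 qq; conditioning on being white, Clara is QQ with probability 1/3, Qq with probability 2/3.
Summing over parental genotype combinations, P(offspring has genotype Qq) = 2/9·1/2 + 2/9·1/2 + 4/9·1/2 = 4/9.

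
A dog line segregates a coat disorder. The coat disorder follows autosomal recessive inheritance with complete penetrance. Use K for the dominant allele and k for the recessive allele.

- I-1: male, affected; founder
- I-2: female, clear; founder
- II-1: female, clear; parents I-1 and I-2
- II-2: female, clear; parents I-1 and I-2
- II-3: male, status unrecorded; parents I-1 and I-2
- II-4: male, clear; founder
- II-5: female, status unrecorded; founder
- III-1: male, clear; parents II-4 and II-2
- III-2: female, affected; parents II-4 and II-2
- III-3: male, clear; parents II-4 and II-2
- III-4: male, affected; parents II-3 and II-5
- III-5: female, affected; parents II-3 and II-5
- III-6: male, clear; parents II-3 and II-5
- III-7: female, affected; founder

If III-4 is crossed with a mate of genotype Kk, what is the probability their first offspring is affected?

1/2

III-4 is affected, so III-4 is kk.
The cross gives 1/2 Kk : 1/2 kk, so P(offspring is affected) = 1/2.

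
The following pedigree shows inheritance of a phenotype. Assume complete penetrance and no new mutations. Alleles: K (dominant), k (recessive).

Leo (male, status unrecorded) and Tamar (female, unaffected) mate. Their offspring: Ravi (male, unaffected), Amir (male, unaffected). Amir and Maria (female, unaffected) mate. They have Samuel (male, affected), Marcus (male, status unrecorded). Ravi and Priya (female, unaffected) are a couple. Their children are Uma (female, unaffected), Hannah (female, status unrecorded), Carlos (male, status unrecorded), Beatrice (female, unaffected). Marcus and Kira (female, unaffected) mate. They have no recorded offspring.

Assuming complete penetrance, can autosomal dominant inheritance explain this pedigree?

No

Under autosomal dominant, Samuel (affected, male) cannot arise from Amir (unaffected) × Maria (unaffected).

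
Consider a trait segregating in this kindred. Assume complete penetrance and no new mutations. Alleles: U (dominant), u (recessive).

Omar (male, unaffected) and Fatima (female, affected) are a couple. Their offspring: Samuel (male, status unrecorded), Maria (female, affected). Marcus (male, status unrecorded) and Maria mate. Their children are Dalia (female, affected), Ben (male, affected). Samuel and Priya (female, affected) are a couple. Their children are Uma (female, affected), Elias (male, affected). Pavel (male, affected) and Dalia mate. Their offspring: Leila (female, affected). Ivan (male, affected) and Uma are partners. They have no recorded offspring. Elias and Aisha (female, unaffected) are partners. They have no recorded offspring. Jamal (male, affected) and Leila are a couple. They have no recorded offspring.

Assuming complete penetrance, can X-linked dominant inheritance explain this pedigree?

Yes

A consistent assignment under X-linked dominant exists: Omar X^u Y, Fatima X^U X^U, Samuel X^U Y, Maria X^U X^u, Marcus X^U Y, Priya X^U X^U, Dalia X^U X^U, Ben X^U Y, Pavel X^U Y, Uma X^U X^U, Elias X^U Y, Ivan X^U Y, Aisha X^u X^u, Leila X^U X^U, Jamal X^U Y.
In this assignment every recorded phenotype matches its genotype and every non-founder's genotype is obtainable from its parents' genotypes, so the pedigree is consistent.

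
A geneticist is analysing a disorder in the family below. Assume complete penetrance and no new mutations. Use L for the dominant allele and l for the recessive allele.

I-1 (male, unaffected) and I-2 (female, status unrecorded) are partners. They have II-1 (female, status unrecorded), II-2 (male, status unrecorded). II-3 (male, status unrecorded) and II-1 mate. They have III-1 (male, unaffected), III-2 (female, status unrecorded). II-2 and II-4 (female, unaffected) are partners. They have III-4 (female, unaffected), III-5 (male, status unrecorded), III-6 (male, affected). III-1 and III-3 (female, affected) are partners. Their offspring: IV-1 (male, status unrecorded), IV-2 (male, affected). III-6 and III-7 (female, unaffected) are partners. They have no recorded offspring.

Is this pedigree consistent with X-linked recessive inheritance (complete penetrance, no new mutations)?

A consistent assignment under X-linked recessive exists: I-1 X^L Y, I-2 X^L X^L, II-1 X^L X^L, II-2 X^L Y, II-3 X^L Y, II-4 X^L X^l, III-1 X^L Y, III-2 X^L X^L, III-3 X^l X^l, III-4 X^L X^L, III-5 X^L Y, III-6 X^l Y, III-7 X^L X^L, IV-1 X^l Y, IV-2 X^l Y.
In this assignment every recorded phenotype matches its genotype and every non-founder's genotype is obtainable from its parents' genotypes, so the pedigree is consistent.

Yes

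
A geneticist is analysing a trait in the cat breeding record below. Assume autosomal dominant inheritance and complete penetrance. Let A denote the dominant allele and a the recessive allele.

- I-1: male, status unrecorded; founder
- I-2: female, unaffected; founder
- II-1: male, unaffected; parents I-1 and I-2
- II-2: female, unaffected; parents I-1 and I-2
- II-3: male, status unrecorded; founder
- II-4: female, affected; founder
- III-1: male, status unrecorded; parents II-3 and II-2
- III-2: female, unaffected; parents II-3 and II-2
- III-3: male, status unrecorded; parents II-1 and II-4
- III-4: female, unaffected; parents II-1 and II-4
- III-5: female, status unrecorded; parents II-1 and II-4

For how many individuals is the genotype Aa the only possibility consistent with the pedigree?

Obligate heterozygotes: II-4 is affected so carries A and passed a to III-4 (aa), so II-4 is Aa.
Every other individual is either homozygous by phenotype or has at least one consistent homozygous assignment, so the count is 1.

1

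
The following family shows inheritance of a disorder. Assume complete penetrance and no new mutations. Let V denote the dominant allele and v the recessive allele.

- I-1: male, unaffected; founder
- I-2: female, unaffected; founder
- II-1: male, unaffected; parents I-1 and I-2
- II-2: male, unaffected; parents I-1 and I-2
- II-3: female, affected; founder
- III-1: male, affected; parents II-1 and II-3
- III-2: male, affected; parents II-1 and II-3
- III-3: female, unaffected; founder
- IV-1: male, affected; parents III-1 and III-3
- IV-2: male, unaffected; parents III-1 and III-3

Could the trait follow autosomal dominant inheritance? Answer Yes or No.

A consistent assignment under autosomal dominant exists: I-1 vv, I-2 vv, II-1 vv, II-2 vv, II-3 VV, III-1 Vv, III-2 Vv, III-3 vv, IV-1 Vv, IV-2 vv.
In this assignment every recorded phenotype matches its genotype and every non-founder's genotype is obtainable from its parents' genotypes, so the pedigree is consistent.

Yes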